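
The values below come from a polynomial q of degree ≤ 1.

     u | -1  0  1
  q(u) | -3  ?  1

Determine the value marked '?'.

-1

The 2 known points determine the degree-1 polynomial uniquely.
Write q(u) = au + b. Substituting each data point gives a linear system:
  -a + b = -3
  a + b = 1
Solving the system yields a = 2, b = -1.
So q(u) = 2u - 1.
Then q(0) = -1.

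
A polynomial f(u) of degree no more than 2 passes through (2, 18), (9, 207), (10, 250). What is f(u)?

f(u) = 2u^2 + 5u

Using the Lagrange interpolation formula with nodes 2, 9, 10:
  L_0(u) = (u - 9)(u - 10) / 56
  L_1(u) = (u - 2)(u - 10) / -7
  L_2(u) = (u - 2)(u - 9) / 8
Then f(u) = 18·L_0(u) + 207·L_1(u) + 250·L_2(u).
Expanding and collecting terms gives f(u) = 2u² + 5u.
Check: f(9) = 207. ✓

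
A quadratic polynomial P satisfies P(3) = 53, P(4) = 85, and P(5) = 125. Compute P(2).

29

Write P(t) = at^2 + bt + c. Substituting each data point gives a linear system:
  9a + 3b + c = 53
  16a + 4b + c = 85
  25a + 5b + c = 125
Solving the system yields a = 4, b = 4, c = 5.
So P(t) = 4t^2 + 4t + 5.
Then P(2) = 29.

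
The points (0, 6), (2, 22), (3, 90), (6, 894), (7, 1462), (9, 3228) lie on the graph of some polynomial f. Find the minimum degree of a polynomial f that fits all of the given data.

Divided differences on the nodes 0, 2, 3, 6, 7, 9:
  order 0: 6  22  90  894  1462  3228
  order 1: 8  68  268  568  883
  order 2: 20  50  75  105
  order 3: 5  5  5
  order 4: 0  0
  order 5: 0
The order-3 divided differences are all 5 (nonzero) and every higher order vanishes, so the data lies on a polynomial of degree exactly 3.

3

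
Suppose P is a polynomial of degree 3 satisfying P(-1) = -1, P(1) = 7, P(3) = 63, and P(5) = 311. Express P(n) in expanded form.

Write P(n) = an^3 + bn^2 + cn + d. Substituting each data point gives a linear system:
  -a + b - c + d = -1
  a + b + c + d = 7
  27a + 9b + 3c + d = 63
  125a + 25b + 5c + d = 311
Solving the system yields a = 3, b = -3, c = 1, d = 6.
So P(n) = 3n^3 - 3n^2 + n + 6.
Check: P(-1) = -1. ✓

P(n) = 3n^3 - 3n^2 + n + 6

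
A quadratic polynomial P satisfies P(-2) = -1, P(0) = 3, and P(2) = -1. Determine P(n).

P(n) = -n^2 + 3

Write P(n) = an^2 + bn + c. Substituting each data point gives a linear system:
  4a - 2b + c = -1
  c = 3
  4a + 2b + c = -1
Solving the system yields a = -1, b = 0, c = 3.
So P(n) = -n² + 3.
Check: P(-2) = -1. ✓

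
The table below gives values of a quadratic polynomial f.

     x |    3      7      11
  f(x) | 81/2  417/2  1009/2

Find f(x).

f(x) = 4x^2 + 2x - 3/2

Write f(x) = ax^2 + bx + c. Substituting each data point gives a linear system:
  9a + 3b + c = 81/2
  49a + 7b + c = 417/2
  121a + 11b + c = 1009/2
Solving the system yields a = 4, b = 2, c = -3/2.
So f(x) = 4x² + 2x - 3/2.
Check: f(7) = 417/2. ✓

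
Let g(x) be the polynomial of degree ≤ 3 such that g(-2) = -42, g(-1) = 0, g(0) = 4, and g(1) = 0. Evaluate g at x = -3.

Write g(x) = ax^3 + bx^2 + cx + d. Substituting each data point gives a linear system:
  -8a + 4b - 2c + d = -42
  -a + b - c + d = 0
  d = 4
  a + b + c + d = 0
Solving the system yields a = 5, b = -4, c = -5, d = 4.
So g(x) = 5x^3 - 4x^2 - 5x + 4.
Then g(-3) = -152.

-152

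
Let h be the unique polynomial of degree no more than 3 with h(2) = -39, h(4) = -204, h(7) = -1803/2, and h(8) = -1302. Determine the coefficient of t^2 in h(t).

Write h(t) = at^3 + bt^2 + ct + d. Substituting each data point gives a linear system:
  8a + 4b + 2c + d = -39
  64a + 16b + 4c + d = -204
  343a + 49b + 7c + d = -1803/2
  512a + 64b + 8c + d = -1302
Solving the system yields a = -2, b = -4, c = -5/2, d = -2.
So h(t) = -2t^3 - 4t^2 - (5/2)t - 2.
The coefficient of t^2 is -4.

-4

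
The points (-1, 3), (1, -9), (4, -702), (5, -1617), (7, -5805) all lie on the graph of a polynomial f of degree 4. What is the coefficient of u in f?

Write f(u) = au^4 + bu^3 + cu^2 + du + e. Substituting each data point gives a linear system:
  a - b + c - d + e = 3
  a + b + c + d + e = -9
  256a + 64b + 16c + 4d + e = -702
  625a + 125b + 25c + 5d + e = -1617
  2401a + 343b + 49c + 7d + e = -5805
Solving the system yields a = -2, b = -3, c = 1, d = -3, e = -2.
So f(u) = -2u^4 - 3u^3 + u^2 - 3u - 2.
The coefficient of u is -3.

-3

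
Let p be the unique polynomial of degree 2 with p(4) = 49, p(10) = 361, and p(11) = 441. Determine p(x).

Using the Lagrange interpolation formula with nodes 4, 10, 11:
  L_0(x) = (x - 10)(x - 11) / 42
  L_1(x) = (x - 4)(x - 11) / -6
  L_2(x) = (x - 4)(x - 10) / 7
Then p(x) = 49·L_0(x) + 361·L_1(x) + 441·L_2(x).
Expanding and collecting terms gives p(x) = 4x² - 4x + 1.
Check: p(10) = 361. ✓

p(x) = 4x^2 - 4x + 1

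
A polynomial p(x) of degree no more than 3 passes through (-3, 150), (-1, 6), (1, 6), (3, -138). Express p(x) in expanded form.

Write p(x) = ax^3 + bx^2 + cx + d. Substituting each data point gives a linear system:
  -27a + 9b - 3c + d = 150
  -a + b - c + d = 6
  a + b + c + d = 6
  27a + 9b + 3c + d = -138
Solving the system yields a = -6, b = 0, c = 6, d = 6.
So p(x) = -6x³ + 6x + 6.
Check: p(-3) = 150. ✓

p(x) = -6x^3 + 6x + 6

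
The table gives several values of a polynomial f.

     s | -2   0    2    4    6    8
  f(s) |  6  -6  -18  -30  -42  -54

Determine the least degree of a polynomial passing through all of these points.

1

Forward differences of the values at s = -2, 0, 2, 4, 6, 8:
  f  : 6  -6  -18  -30  -42  -54
  Δ  : -12  -12  -12  -12  -12
  Δ^2: 0  0  0  0
  Δ^3: 0  0  0
  Δ^4: 0  0
  Δ^5: 0
The first differences are constant (-12) and nonzero, while all higher differences vanish, so the minimal degree is 1.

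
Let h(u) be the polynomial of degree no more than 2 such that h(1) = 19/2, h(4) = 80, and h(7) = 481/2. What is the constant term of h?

Write h(u) = au^2 + bu + c. Substituting each data point gives a linear system:
  a + b + c = 19/2
  16a + 4b + c = 80
  49a + 7b + c = 481/2
Solving the system yields a = 5, b = -3/2, c = 6.
So h(u) = 5u^2 - (3/2)u + 6.
The constant term is 6.

6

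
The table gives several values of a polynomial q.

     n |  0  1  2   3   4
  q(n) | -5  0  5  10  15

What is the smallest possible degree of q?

Forward differences of the values at n = 0, 1, 2, 3, 4:
  q  : -5  0  5  10  15
  Δ  : 5  5  5  5
  Δ^2: 0  0  0
  Δ^3: 0  0
  Δ^4: 0
The first differences are constant (5) and nonzero, while all higher differences vanish, so the minimal degree is 1.

1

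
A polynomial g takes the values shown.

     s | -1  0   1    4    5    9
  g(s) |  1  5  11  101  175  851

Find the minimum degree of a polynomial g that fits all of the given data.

Divided differences on the nodes -1, 0, 1, 4, 5, 9:
  order 0: 1  5  11  101  175  851
  order 1: 4  6  30  74  169
  order 2: 1  6  11  19
  order 3: 1  1  1
  order 4: 0  0
  order 5: 0
The order-3 divided differences are all 1 (nonzero) and every higher order vanishes, so the data lies on a polynomial of degree exactly 3.

3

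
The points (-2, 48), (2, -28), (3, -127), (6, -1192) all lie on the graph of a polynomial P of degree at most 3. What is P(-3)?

167

Using the Lagrange interpolation formula with nodes -2, 2, 3, 6:
  L_0(t) = (t - 2)(t - 3)(t - 6) / -160
  L_1(t) = (t + 2)(t - 3)(t - 6) / 16
  L_2(t) = (t + 2)(t - 2)(t - 6) / -15
  L_3(t) = (t + 2)(t - 2)(t - 3) / 96
Then P(t) = 48·L_0(t) - 28·L_1(t) - 127·L_2(t) - 1192·L_3(t).
Expanding and collecting terms gives P(t) = -6t^3 + 2t^2 + 5t + 2.
Evaluating at t = -3: P(-3) = 167.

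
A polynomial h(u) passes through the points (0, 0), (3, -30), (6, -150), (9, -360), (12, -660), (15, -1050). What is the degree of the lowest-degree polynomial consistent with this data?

Forward differences of the values at u = 0, 3, 6, 9, 12, 15:
  h  : 0  -30  -150  -360  -660  -1050
  Δ  : -30  -120  -210  -300  -390
  Δ^2: -90  -90  -90  -90
  Δ^3: 0  0  0
  Δ^4: 0  0
  Δ^5: 0
The second differences are constant (-90) and nonzero, while all higher differences vanish, so the minimal degree is 2.

2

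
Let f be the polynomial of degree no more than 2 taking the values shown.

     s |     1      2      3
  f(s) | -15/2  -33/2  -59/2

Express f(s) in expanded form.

f(s) = -2s^2 - 3s - 5/2

Using the Lagrange interpolation formula with nodes 1, 2, 3:
  L_0(s) = (s - 2)(s - 3) / 2
  L_1(s) = (s - 1)(s - 3) / -1
  L_2(s) = (s - 1)(s - 2) / 2
Then f(s) = -15/2·L_0(s) - 33/2·L_1(s) - 59/2·L_2(s).
Expanding and collecting terms gives f(s) = -2s^2 - 3s - 5/2.
Check: f(2) = -33/2. ✓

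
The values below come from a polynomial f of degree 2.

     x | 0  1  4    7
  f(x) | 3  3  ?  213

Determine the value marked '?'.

63

The 3 known points determine the degree-2 polynomial uniquely.
Write f(x) = ax^2 + bx + c. Substituting each data point gives a linear system:
  c = 3
  a + b + c = 3
  49a + 7b + c = 213
Solving the system yields a = 5, b = -5, c = 3.
So f(x) = 5x^2 - 5x + 3.
Then f(4) = 63.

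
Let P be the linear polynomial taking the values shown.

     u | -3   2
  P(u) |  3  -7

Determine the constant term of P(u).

-3

Write P(u) = au + b. Substituting each data point gives a linear system:
  -3a + b = 3
  2a + b = -7
Solving the system yields a = -2, b = -3.
So P(u) = -2u - 3.
The constant term is -3.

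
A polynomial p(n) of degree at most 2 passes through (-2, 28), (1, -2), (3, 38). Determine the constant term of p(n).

Write p(n) = an^2 + bn + c. Substituting each data point gives a linear system:
  4a - 2b + c = 28
  a + b + c = -2
  9a + 3b + c = 38
Solving the system yields a = 6, b = -4, c = -4.
So p(n) = 6n² - 4n - 4.
The constant term is -4.

-4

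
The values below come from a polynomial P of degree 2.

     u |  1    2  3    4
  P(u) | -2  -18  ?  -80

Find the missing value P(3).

On equispaced nodes a degree-2 polynomial has vanishing third forward difference, so
  - P(1) + 3·P(2) - 3·P(3) + P(4) = 0.
Substituting the known values and solving for P(3):
  -3·P(3) = 132
  P(3) = -44.

-44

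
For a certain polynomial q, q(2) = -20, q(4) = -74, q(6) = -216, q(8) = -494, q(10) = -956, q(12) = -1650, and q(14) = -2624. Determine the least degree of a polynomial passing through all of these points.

3

Forward differences of the values at t = 2, 4, 6, 8, 10, 12, 14:
  q  : -20  -74  -216  -494  -956  -1650  -2624
  Δ  : -54  -142  -278  -462  -694  -974
  Δ^2: -88  -136  -184  -232  -280
  Δ^3: -48  -48  -48  -48
  Δ^4: 0  0  0
  Δ^5: 0  0
  Δ^6: 0
The third differences are constant (-48) and nonzero, while all higher differences vanish, so the minimal degree is 3.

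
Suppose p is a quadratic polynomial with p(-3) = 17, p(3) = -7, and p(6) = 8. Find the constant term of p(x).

-4

Write p(x) = ax^2 + bx + c. Substituting each data point gives a linear system:
  9a - 3b + c = 17
  9a + 3b + c = -7
  36a + 6b + c = 8
Solving the system yields a = 1, b = -4, c = -4.
So p(x) = x² - 4x - 4.
The constant term is -4.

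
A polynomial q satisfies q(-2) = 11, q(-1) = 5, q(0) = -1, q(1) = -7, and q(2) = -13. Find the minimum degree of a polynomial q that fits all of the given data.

Forward differences of the values at x = -2, -1, 0, 1, 2:
  q  : 11  5  -1  -7  -13
  Δ  : -6  -6  -6  -6
  Δ^2: 0  0  0
  Δ^3: 0  0
  Δ^4: 0
The first differences are constant (-6) and nonzero, while all higher differences vanish, so the minimal degree is 1.

1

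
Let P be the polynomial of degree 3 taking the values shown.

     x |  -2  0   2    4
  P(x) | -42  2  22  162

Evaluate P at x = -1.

-8

Forward differences of the values at x = -2, 0, 2, 4:
  P  : -42  2  22  162
  Δ  : 44  20  140
  Δ^2: -24  120
  Δ^3: 144
The third differences are constant, confirming degree 3.
Interpolating (Newton forward form) and evaluating at x = -1 gives P(-1) = -8.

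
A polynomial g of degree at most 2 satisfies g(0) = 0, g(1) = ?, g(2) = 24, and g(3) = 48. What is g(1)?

On equispaced nodes a degree-2 polynomial has vanishing third forward difference, so
  - g(0) + 3·g(1) - 3·g(2) + g(3) = 0.
Substituting the known values and solving for g(1):
  3·g(1) = 24
  g(1) = 8.

8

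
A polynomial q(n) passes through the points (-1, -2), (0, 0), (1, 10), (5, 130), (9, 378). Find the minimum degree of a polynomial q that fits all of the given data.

2

Divided differences on the nodes -1, 0, 1, 5, 9:
  order 0: -2  0  10  130  378
  order 1: 2  10  30  62
  order 2: 4  4  4
  order 3: 0  0
  order 4: 0
The order-2 divided differences are all 4 (nonzero) and every higher order vanishes, so the data lies on a polynomial of degree exactly 2.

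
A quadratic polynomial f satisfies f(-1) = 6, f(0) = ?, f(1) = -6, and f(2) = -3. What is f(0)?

On equispaced nodes a degree-2 polynomial has vanishing third forward difference, so
  - f(-1) + 3·f(0) - 3·f(1) + f(2) = 0.
Substituting the known values and solving for f(0):
  3·f(0) = -9
  f(0) = -3.

-3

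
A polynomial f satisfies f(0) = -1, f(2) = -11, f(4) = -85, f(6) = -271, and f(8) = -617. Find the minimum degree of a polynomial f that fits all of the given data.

3

Forward differences of the values at s = 0, 2, 4, 6, 8:
  f  : -1  -11  -85  -271  -617
  Δ  : -10  -74  -186  -346
  Δ^2: -64  -112  -160
  Δ^3: -48  -48
  Δ^4: 0
The third differences are constant (-48) and nonzero, while all higher differences vanish, so the minimal degree is 3.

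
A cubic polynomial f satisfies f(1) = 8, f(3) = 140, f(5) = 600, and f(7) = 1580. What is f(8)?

Forward differences of the values at n = 1, 3, 5, 7:
  f  : 8  140  600  1580
  Δ  : 132  460  980
  Δ^2: 328  520
  Δ^3: 192
The third differences are constant, confirming degree 3.
Interpolating (Newton forward form) and evaluating at n = 8 gives f(8) = 2325.

2325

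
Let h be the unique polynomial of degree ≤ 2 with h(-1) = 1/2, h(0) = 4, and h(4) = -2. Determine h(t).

Using the Lagrange interpolation formula with nodes -1, 0, 4:
  L_0(t) = t(t - 4) / 5
  L_1(t) = (t + 1)(t - 4) / -4
  L_2(t) = (t + 1)t / 20
Then h(t) = 1/2·L_0(t) + 4·L_1(t) - 2·L_2(t).
Expanding and collecting terms gives h(t) = -t^2 + (5/2)t + 4.
Check: h(0) = 4. ✓

h(t) = -t^2 + (5/2)t + 4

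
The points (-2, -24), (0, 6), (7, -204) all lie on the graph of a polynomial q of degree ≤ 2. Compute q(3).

Using the Lagrange interpolation formula with nodes -2, 0, 7:
  L_0(u) = u(u - 7) / 18
  L_1(u) = (u + 2)(u - 7) / -14
  L_2(u) = (u + 2)u / 63
Then q(u) = -24·L_0(u) + 6·L_1(u) - 204·L_2(u).
Expanding and collecting terms gives q(u) = -5u^2 + 5u + 6.
Evaluating at u = 3: q(3) = -24.

-24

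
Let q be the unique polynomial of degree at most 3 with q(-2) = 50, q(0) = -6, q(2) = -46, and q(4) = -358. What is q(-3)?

174

Write q(x) = ax^3 + bx^2 + cx + d. Substituting each data point gives a linear system:
  -8a + 4b - 2c + d = 50
  d = -6
  8a + 4b + 2c + d = -46
  64a + 16b + 4c + d = -358
Solving the system yields a = -6, b = 2, c = 0, d = -6.
So q(x) = -6x^3 + 2x^2 - 6.
Then q(-3) = 174.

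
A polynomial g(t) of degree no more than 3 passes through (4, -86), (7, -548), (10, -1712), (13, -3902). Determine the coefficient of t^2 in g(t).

3

Write g(t) = at^3 + bt^2 + ct + d. Substituting each data point gives a linear system:
  64a + 16b + 4c + d = -86
  343a + 49b + 7c + d = -548
  1000a + 100b + 10c + d = -1712
  2197a + 169b + 13c + d = -3902
Solving the system yields a = -2, b = 3, c = -1, d = -2.
So g(t) = -2t³ + 3t² - t - 2.
The coefficient of t^2 is 3.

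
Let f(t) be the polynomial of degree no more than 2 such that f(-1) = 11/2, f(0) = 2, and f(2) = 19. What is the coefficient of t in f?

1/2

Write f(t) = at^2 + bt + c. Substituting each data point gives a linear system:
  a - b + c = 11/2
  c = 2
  4a + 2b + c = 19
Solving the system yields a = 4, b = 1/2, c = 2.
So f(t) = 4t^2 + (1/2)t + 2.
The coefficient of t is 1/2.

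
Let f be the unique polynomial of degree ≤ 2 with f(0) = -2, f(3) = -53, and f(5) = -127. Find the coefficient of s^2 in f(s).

Write f(s) = as^2 + bs + c. Substituting each data point gives a linear system:
  c = -2
  9a + 3b + c = -53
  25a + 5b + c = -127
Solving the system yields a = -4, b = -5, c = -2.
So f(s) = -4s² - 5s - 2.
The leading coefficient is -4.

-4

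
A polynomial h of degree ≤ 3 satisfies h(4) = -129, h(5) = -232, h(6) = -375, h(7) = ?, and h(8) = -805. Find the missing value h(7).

The 4 known points determine the degree-3 polynomial uniquely.
Write h(u) = au^3 + bu^2 + cu + d. Substituting each data point gives a linear system:
  64a + 16b + 4c + d = -129
  125a + 25b + 5c + d = -232
  216a + 36b + 6c + d = -375
  512a + 64b + 8c + d = -805
Solving the system yields a = -1, b = -5, c = 3, d = 3.
So h(u) = -u^3 - 5u^2 + 3u + 3.
Then h(7) = -564.

-564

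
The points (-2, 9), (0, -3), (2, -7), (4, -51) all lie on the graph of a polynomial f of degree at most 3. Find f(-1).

Using the Lagrange interpolation formula with nodes -2, 0, 2, 4:
  L_0(n) = n(n - 2)(n - 4) / -48
  L_1(n) = (n + 2)(n - 2)(n - 4) / 16
  L_2(n) = (n + 2)n(n - 4) / -16
  L_3(n) = (n + 2)n(n - 2) / 48
Then f(n) = 9·L_0(n) - 3·L_1(n) - 7·L_2(n) - 51·L_3(n).
Expanding and collecting terms gives f(n) = -n^3 + n^2 - 3.
Evaluating at n = -1: f(-1) = -1.

-1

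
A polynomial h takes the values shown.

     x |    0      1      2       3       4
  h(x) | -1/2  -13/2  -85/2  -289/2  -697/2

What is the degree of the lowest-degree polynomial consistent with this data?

Forward differences of the values at x = 0, 1, 2, 3, 4:
  h  : -1/2  -13/2  -85/2  -289/2  -697/2
  Δ  : -6  -36  -102  -204
  Δ^2: -30  -66  -102
  Δ^3: -36  -36
  Δ^4: 0
The third differences are constant (-36) and nonzero, while all higher differences vanish, so the minimal degree is 3.

3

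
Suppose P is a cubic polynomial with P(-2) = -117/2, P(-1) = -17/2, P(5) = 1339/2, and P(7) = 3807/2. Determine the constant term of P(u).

-1/2

Write P(u) = au^3 + bu^2 + cu + d. Substituting each data point gives a linear system:
  -8a + 4b - 2c + d = -117/2
  -a + b - c + d = -17/2
  125a + 25b + 5c + d = 1339/2
  343a + 49b + 7c + d = 3807/2
Solving the system yields a = 6, b = -3, c = -1, d = -1/2.
So P(u) = 6u^3 - 3u^2 - u - 1/2.
The constant term is -1/2.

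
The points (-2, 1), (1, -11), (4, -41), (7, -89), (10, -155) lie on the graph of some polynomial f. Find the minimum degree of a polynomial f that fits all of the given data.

Forward differences of the values at x = -2, 1, 4, 7, 10:
  f  : 1  -11  -41  -89  -155
  Δ  : -12  -30  -48  -66
  Δ^2: -18  -18  -18
  Δ^3: 0  0
  Δ^4: 0
The second differences are constant (-18) and nonzero, while all higher differences vanish, so the minimal degree is 2.

2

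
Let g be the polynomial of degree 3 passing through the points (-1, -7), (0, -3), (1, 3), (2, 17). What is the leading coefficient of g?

Write g(x) = ax^3 + bx^2 + cx + d. Substituting each data point gives a linear system:
  -a + b - c + d = -7
  d = -3
  a + b + c + d = 3
  8a + 4b + 2c + d = 17
Solving the system yields a = 1, b = 1, c = 4, d = -3.
So g(x) = x^3 + x^2 + 4x - 3.
The leading coefficient is 1.

1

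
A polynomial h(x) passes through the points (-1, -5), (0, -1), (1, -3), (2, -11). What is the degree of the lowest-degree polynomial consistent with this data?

2

Forward differences of the values at x = -1, 0, 1, 2:
  h  : -5  -1  -3  -11
  Δ  : 4  -2  -8
  Δ^2: -6  -6
  Δ^3: 0
The second differences are constant (-6) and nonzero, while all higher differences vanish, so the minimal degree is 2.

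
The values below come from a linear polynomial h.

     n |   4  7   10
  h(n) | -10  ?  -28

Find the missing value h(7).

On equispaced nodes a degree-1 polynomial has vanishing second forward difference, so
  h(4) - 2·h(7) + h(10) = 0.
Substituting the known values and solving for h(7):
  -2·h(7) = 38
  h(7) = -19.

-19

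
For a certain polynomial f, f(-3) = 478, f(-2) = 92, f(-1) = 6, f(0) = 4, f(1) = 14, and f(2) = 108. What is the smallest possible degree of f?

Forward differences of the values at s = -3, -2, -1, 0, 1, 2:
  f  : 478  92  6  4  14  108
  Δ  : -386  -86  -2  10  94
  Δ^2: 300  84  12  84
  Δ^3: -216  -72  72
  Δ^4: 144  144
  Δ^5: 0
The fourth differences are constant (144) and nonzero, while all higher differences vanish, so the minimal degree is 4.

4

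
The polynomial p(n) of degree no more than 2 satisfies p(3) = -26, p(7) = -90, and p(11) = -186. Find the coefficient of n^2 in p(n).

Write p(n) = an^2 + bn + c. Substituting each data point gives a linear system:
  9a + 3b + c = -26
  49a + 7b + c = -90
  121a + 11b + c = -186
Solving the system yields a = -1, b = -6, c = 1.
So p(n) = -n^2 - 6n + 1.
The leading coefficient is -1.

-1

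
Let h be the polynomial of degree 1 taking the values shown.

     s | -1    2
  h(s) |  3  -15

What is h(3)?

Write h(s) = as + b. Substituting each data point gives a linear system:
  -a + b = 3
  2a + b = -15
Solving the system yields a = -6, b = -3.
So h(s) = -6s - 3.
Then h(3) = -21.

-21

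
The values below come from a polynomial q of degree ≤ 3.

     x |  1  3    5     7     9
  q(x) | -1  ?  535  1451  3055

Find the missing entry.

115

The 4 known points determine the degree-3 polynomial uniquely.
Write q(x) = ax^3 + bx^2 + cx + d. Substituting each data point gives a linear system:
  a + b + c + d = -1
  125a + 25b + 5c + d = 535
  343a + 49b + 7c + d = 1451
  729a + 81b + 9c + d = 3055
Solving the system yields a = 4, b = 2, c = -2, d = -5.
So q(x) = 4x^3 + 2x^2 - 2x - 5.
Then q(3) = 115.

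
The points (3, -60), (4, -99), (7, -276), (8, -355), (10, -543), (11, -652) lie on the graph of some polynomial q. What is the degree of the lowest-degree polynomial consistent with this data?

2

Divided differences on the nodes 3, 4, 7, 8, 10, 11:
  order 0: -60  -99  -276  -355  -543  -652
  order 1: -39  -59  -79  -94  -109
  order 2: -5  -5  -5  -5
  order 3: 0  0  0
  order 4: 0  0
  order 5: 0
The order-2 divided differences are all -5 (nonzero) and every higher order vanishes, so the data lies on a polynomial of degree exactly 2.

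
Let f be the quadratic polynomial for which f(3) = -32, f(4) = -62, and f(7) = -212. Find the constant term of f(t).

-2

Write f(t) = at^2 + bt + c. Substituting each data point gives a linear system:
  9a + 3b + c = -32
  16a + 4b + c = -62
  49a + 7b + c = -212
Solving the system yields a = -5, b = 5, c = -2.
So f(t) = -5t² + 5t - 2.
The constant term is -2.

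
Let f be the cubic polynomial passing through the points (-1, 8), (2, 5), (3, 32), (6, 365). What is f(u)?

f(u) = 2u^3 - u^2 - 6u + 5

Write f(u) = au^3 + bu^2 + cu + d. Substituting each data point gives a linear system:
  -a + b - c + d = 8
  8a + 4b + 2c + d = 5
  27a + 9b + 3c + d = 32
  216a + 36b + 6c + d = 365
Solving the system yields a = 2, b = -1, c = -6, d = 5.
So f(u) = 2u^3 - u^2 - 6u + 5.
Check: f(-1) = 8. ✓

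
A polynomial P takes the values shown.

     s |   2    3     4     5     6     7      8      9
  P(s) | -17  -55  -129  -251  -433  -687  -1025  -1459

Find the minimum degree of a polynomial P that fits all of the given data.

3

Forward differences of the values at s = 2, 3, 4, 5, 6, 7, 8, 9:
  P  : -17  -55  -129  -251  -433  -687  -1025  -1459
  Δ  : -38  -74  -122  -182  -254  -338  -434
  Δ^2: -36  -48  -60  -72  -84  -96
  Δ^3: -12  -12  -12  -12  -12
  Δ^4: 0  0  0  0
  Δ^5: 0  0  0
  Δ^6: 0  0
  Δ^7: 0
The third differences are constant (-12) and nonzero, while all higher differences vanish, so the minimal degree is 3.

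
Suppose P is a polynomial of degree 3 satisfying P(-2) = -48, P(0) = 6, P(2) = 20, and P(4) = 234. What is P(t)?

Using the Lagrange interpolation formula with nodes -2, 0, 2, 4:
  L_0(t) = t(t - 2)(t - 4) / -48
  L_1(t) = (t + 2)(t - 2)(t - 4) / 16
  L_2(t) = (t + 2)t(t - 4) / -16
  L_3(t) = (t + 2)t(t - 2) / 48
Then P(t) = -48·L_0(t) + 6·L_1(t) + 20·L_2(t) + 234·L_3(t).
Expanding and collecting terms gives P(t) = 5t^3 - 5t^2 - 3t + 6.
Check: P(-2) = -48. ✓

P(t) = 5t^3 - 5t^2 - 3t + 6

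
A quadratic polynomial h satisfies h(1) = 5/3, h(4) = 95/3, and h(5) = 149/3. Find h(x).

Write h(x) = ax^2 + bx + c. Substituting each data point gives a linear system:
  a + b + c = 5/3
  16a + 4b + c = 95/3
  25a + 5b + c = 149/3
Solving the system yields a = 2, b = 0, c = -1/3.
So h(x) = 2x^2 - 1/3.
Check: h(4) = 95/3. ✓

h(x) = 2x^2 - 1/3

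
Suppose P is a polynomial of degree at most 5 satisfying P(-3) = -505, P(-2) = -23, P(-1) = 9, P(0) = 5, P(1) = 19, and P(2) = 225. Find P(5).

Forward differences of the values at t = -3, -2, -1, 0, 1, 2:
  P  : -505  -23  9  5  19  225
  Δ  : 482  32  -4  14  206
  Δ^2: -450  -36  18  192
  Δ^3: 414  54  174
  Δ^4: -360  120
  Δ^5: 480
The fifth differences are constant, confirming degree 5.
Interpolating (Newton forward form) and evaluating at t = 5 gives P(5) = 15615.

15615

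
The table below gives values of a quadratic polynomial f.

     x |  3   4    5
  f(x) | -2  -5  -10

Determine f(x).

Write f(x) = ax^2 + bx + c. Substituting each data point gives a linear system:
  9a + 3b + c = -2
  16a + 4b + c = -5
  25a + 5b + c = -10
Solving the system yields a = -1, b = 4, c = -5.
So f(x) = -x^2 + 4x - 5.
Check: f(3) = -2. ✓

f(x) = -x^2 + 4x - 5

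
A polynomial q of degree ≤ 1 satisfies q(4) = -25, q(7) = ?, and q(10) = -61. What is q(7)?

The 2 known points determine the degree-1 polynomial uniquely.
Write q(x) = ax + b. Substituting each data point gives a linear system:
  4a + b = -25
  10a + b = -61
Solving the system yields a = -6, b = -1.
So q(x) = -6x - 1.
Then q(7) = -43.

-43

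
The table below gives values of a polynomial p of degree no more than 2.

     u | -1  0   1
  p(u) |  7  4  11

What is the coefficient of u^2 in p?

Write p(u) = au^2 + bu + c. Substituting each data point gives a linear system:
  a - b + c = 7
  c = 4
  a + b + c = 11
Solving the system yields a = 5, b = 2, c = 4.
So p(u) = 5u^2 + 2u + 4.
The leading coefficient is 5.

5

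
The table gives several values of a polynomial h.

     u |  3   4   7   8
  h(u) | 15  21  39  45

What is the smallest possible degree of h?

Divided differences on the nodes 3, 4, 7, 8:
  order 0: 15  21  39  45
  order 1: 6  6  6
  order 2: 0  0
  order 3: 0
The order-1 divided differences are all 6 (nonzero) and every higher order vanishes, so the data lies on a polynomial of degree exactly 1.

1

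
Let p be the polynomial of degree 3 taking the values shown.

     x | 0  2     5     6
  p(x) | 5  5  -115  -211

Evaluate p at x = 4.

Using the Lagrange interpolation formula with nodes 0, 2, 5, 6:
  L_0(x) = (x - 2)(x - 5)(x - 6) / -60
  L_1(x) = x(x - 5)(x - 6) / 24
  L_2(x) = x(x - 2)(x - 6) / -15
  L_3(x) = x(x - 2)(x - 5) / 24
Then p(x) = 5·L_0(x) + 5·L_1(x) - 115·L_2(x) - 211·L_3(x).
Expanding and collecting terms gives p(x) = -x³ - x² + 6x + 5.
Evaluating at x = 4: p(4) = -51.

-51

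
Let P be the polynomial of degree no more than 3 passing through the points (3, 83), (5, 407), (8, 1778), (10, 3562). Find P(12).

6266

Using the Lagrange interpolation formula with nodes 3, 5, 8, 10:
  L_0(x) = (x - 5)(x - 8)(x - 10) / -70
  L_1(x) = (x - 3)(x - 8)(x - 10) / 30
  L_2(x) = (x - 3)(x - 5)(x - 10) / -30
  L_3(x) = (x - 3)(x - 5)(x - 8) / 70
Then P(x) = 83·L_0(x) + 407·L_1(x) + 1778·L_2(x) + 3562·L_3(x).
Expanding and collecting terms gives P(x) = 4x^3 - 5x^2 + 6x + 2.
Evaluating at x = 12: P(12) = 6266.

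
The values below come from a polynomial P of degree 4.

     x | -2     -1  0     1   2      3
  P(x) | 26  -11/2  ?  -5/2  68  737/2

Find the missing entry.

-5

On equispaced nodes a degree-4 polynomial has vanishing fifth forward difference, so
  - P(-2) + 5·P(-1) - 10·P(0) + 10·P(1) - 5·P(2) + P(3) = 0.
Substituting the known values and solving for P(0):
  -10·P(0) = 50
  P(0) = -5.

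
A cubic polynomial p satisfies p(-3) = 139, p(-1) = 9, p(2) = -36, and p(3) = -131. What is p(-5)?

629

Using the Lagrange interpolation formula with nodes -3, -1, 2, 3:
  L_0(t) = (t + 1)(t - 2)(t - 3) / -60
  L_1(t) = (t + 3)(t - 2)(t - 3) / 24
  L_2(t) = (t + 3)(t + 1)(t - 3) / -15
  L_3(t) = (t + 3)(t + 1)(t - 2) / 24
Then p(t) = 139·L_0(t) + 9·L_1(t) - 36·L_2(t) - 131·L_3(t).
Expanding and collecting terms gives p(t) = -5t^3 + 4.
Evaluating at t = -5: p(-5) = 629.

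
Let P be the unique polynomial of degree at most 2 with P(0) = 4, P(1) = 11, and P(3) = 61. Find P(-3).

Write P(n) = an^2 + bn + c. Substituting each data point gives a linear system:
  c = 4
  a + b + c = 11
  9a + 3b + c = 61
Solving the system yields a = 6, b = 1, c = 4.
So P(n) = 6n^2 + n + 4.
Then P(-3) = 55.

55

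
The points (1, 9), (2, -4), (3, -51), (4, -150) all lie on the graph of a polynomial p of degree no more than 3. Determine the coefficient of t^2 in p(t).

Write p(t) = at^3 + bt^2 + ct + d. Substituting each data point gives a linear system:
  a + b + c + d = 9
  8a + 4b + 2c + d = -4
  27a + 9b + 3c + d = -51
  64a + 16b + 4c + d = -150
Solving the system yields a = -3, b = 1, c = 5, d = 6.
So p(t) = -3t³ + t² + 5t + 6.
The coefficient of t^2 is 1.

1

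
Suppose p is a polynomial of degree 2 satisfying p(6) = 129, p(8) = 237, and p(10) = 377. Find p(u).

p(u) = 4u^2 - 2u - 3

Write p(u) = au^2 + bu + c. Substituting each data point gives a linear system:
  36a + 6b + c = 129
  64a + 8b + c = 237
  100a + 10b + c = 377
Solving the system yields a = 4, b = -2, c = -3.
So p(u) = 4u^2 - 2u - 3.
Check: p(10) = 377. ✓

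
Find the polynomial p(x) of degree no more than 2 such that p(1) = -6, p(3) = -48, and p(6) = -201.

Write p(x) = ax^2 + bx + c. Substituting each data point gives a linear system:
  a + b + c = -6
  9a + 3b + c = -48
  36a + 6b + c = -201
Solving the system yields a = -6, b = 3, c = -3.
So p(x) = -6x² + 3x - 3.
Check: p(6) = -201. ✓

p(x) = -6x^2 + 3x - 3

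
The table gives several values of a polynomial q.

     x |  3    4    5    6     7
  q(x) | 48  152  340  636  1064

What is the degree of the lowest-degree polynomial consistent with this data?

3

Forward differences of the values at x = 3, 4, 5, 6, 7:
  q  : 48  152  340  636  1064
  Δ  : 104  188  296  428
  Δ^2: 84  108  132
  Δ^3: 24  24
  Δ^4: 0
The third differences are constant (24) and nonzero, while all higher differences vanish, so the minimal degree is 3.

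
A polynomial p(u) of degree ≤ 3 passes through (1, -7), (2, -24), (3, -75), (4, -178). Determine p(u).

Write p(u) = au^3 + bu^2 + cu + d. Substituting each data point gives a linear system:
  a + b + c + d = -7
  8a + 4b + 2c + d = -24
  27a + 9b + 3c + d = -75
  64a + 16b + 4c + d = -178
Solving the system yields a = -3, b = 1, c = 1, d = -6.
So p(u) = -3u^3 + u^2 + u - 6.
Check: p(3) = -75. ✓

p(u) = -3u^3 + u^2 + u - 6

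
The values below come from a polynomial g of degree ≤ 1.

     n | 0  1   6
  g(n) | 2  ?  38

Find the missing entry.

8

The 2 known points determine the degree-1 polynomial uniquely.
Write g(n) = an + b. Substituting each data point gives a linear system:
  b = 2
  6a + b = 38
Solving the system yields a = 6, b = 2.
So g(n) = 6n + 2.
Then g(1) = 8.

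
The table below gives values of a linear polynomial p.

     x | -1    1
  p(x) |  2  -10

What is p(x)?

p(x) = -6x - 4

Write p(x) = ax + b. Substituting each data point gives a linear system:
  -a + b = 2
  a + b = -10
Solving the system yields a = -6, b = -4.
So p(x) = -6x - 4.
Check: p(-1) = 2. ✓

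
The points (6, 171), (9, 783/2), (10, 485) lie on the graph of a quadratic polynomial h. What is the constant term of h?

Write h(n) = an^2 + bn + c. Substituting each data point gives a linear system:
  36a + 6b + c = 171
  81a + 9b + c = 783/2
  100a + 10b + c = 485
Solving the system yields a = 5, b = -3/2, c = 0.
So h(n) = 5n^2 - (3/2)n.
The constant term is 0.

0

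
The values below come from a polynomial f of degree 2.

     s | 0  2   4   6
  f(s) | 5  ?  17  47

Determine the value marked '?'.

3

On equispaced nodes a degree-2 polynomial has vanishing third forward difference, so
  - f(0) + 3·f(2) - 3·f(4) + f(6) = 0.
Substituting the known values and solving for f(2):
  3·f(2) = 9
  f(2) = 3.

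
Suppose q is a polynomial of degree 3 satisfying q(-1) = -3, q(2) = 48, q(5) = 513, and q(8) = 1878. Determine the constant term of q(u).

Write q(u) = au^3 + bu^2 + cu + d. Substituting each data point gives a linear system:
  -a + b - c + d = -3
  8a + 4b + 2c + d = 48
  125a + 25b + 5c + d = 513
  512a + 64b + 8c + d = 1878
Solving the system yields a = 3, b = 5, c = 3, d = -2.
So q(u) = 3u^3 + 5u^2 + 3u - 2.
The constant term is -2.

-2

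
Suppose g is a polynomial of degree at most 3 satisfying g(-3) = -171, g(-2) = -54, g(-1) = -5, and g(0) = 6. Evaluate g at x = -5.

Forward differences of the values at x = -3, -2, -1, 0:
  g  : -171  -54  -5  6
  Δ  : 117  49  11
  Δ^2: -68  -38
  Δ^3: 30
The third differences are constant, confirming degree 3.
Interpolating (Newton forward form) and evaluating at x = -5 gives g(-5) = -729.

-729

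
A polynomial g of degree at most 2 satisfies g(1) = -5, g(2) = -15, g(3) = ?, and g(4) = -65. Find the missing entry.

-35

On equispaced nodes a degree-2 polynomial has vanishing third forward difference, so
  - g(1) + 3·g(2) - 3·g(3) + g(4) = 0.
Substituting the known values and solving for g(3):
  -3·g(3) = 105
  g(3) = -35.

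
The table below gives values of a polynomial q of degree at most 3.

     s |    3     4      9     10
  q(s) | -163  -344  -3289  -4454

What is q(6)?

Using the Lagrange interpolation formula with nodes 3, 4, 9, 10:
  L_0(s) = (s - 4)(s - 9)(s - 10) / -42
  L_1(s) = (s - 3)(s - 9)(s - 10) / 30
  L_2(s) = (s - 3)(s - 4)(s - 10) / -30
  L_3(s) = (s - 3)(s - 4)(s - 9) / 42
Then q(s) = -163·L_0(s) - 344·L_1(s) - 3289·L_2(s) - 4454·L_3(s).
Expanding and collecting terms gives q(s) = -4s^3 - 4s^2 - 5s - 4.
Evaluating at s = 6: q(6) = -1042.

-1042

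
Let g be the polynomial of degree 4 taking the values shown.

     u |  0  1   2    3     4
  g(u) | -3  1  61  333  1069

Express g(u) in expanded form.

Write g(u) = au^4 + bu^3 + cu^2 + du + e. Substituting each data point gives a linear system:
  e = -3
  a + b + c + d + e = 1
  16a + 8b + 4c + 2d + e = 61
  81a + 27b + 9c + 3d + e = 333
  256a + 64b + 16c + 4d + e = 1069
Solving the system yields a = 4, b = 2, c = -6, d = 4, e = -3.
So g(u) = 4u^4 + 2u^3 - 6u^2 + 4u - 3.
Check: g(1) = 1. ✓

g(u) = 4u^4 + 2u^3 - 6u^2 + 4u - 3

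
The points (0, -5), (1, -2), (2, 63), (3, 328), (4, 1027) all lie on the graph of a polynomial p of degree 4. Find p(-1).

12

Forward differences of the values at u = 0, 1, 2, 3, 4:
  p  : -5  -2  63  328  1027
  Δ  : 3  65  265  699
  Δ^2: 62  200  434
  Δ^3: 138  234
  Δ^4: 96
The fourth differences are constant, confirming degree 4.
Interpolating (Newton forward form) and evaluating at u = -1 gives p(-1) = 12.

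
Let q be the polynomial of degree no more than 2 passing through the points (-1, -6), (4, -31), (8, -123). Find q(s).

q(s) = -2s^2 + s - 3

Write q(s) = as^2 + bs + c. Substituting each data point gives a linear system:
  a - b + c = -6
  16a + 4b + c = -31
  64a + 8b + c = -123
Solving the system yields a = -2, b = 1, c = -3.
So q(s) = -2s^2 + s - 3.
Check: q(-1) = -6. ✓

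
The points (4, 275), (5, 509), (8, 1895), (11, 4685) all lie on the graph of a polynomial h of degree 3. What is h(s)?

Using the Lagrange interpolation formula with nodes 4, 5, 8, 11:
  L_0(s) = (s - 5)(s - 8)(s - 11) / -28
  L_1(s) = (s - 4)(s - 8)(s - 11) / 18
  L_2(s) = (s - 4)(s - 5)(s - 11) / -36
  L_3(s) = (s - 4)(s - 5)(s - 8) / 126
Then h(s) = 275·L_0(s) + 509·L_1(s) + 1895·L_2(s) + 4685·L_3(s).
Expanding and collecting terms gives h(s) = 3s^3 + 6s^2 - 3s - 1.
Check: h(11) = 4685. ✓

h(s) = 3s^3 + 6s^2 - 3s - 1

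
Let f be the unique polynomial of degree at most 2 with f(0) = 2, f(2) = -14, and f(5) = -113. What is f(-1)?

-5

Write f(t) = at^2 + bt + c. Substituting each data point gives a linear system:
  c = 2
  4a + 2b + c = -14
  25a + 5b + c = -113
Solving the system yields a = -5, b = 2, c = 2.
So f(t) = -5t^2 + 2t + 2.
Then f(-1) = -5.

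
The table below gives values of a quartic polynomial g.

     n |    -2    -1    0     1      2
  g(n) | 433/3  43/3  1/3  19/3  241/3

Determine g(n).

Write g(n) = an^4 + bn^3 + cn^2 + dn + e. Substituting each data point gives a linear system:
  16a - 8b + 4c - 2d + e = 433/3
  a - b + c - d + e = 43/3
  e = 1/3
  a + b + c + d + e = 19/3
  16a + 8b + 4c + 2d + e = 241/3
Solving the system yields a = 6, b = -4, c = 4, d = 0, e = 1/3.
So g(n) = 6n^4 - 4n^3 + 4n^2 + 1/3.
Check: g(1) = 19/3. ✓

g(n) = 6n^4 - 4n^3 + 4n^2 + 1/3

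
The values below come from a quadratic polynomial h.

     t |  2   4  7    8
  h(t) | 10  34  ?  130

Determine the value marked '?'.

The 3 known points determine the degree-2 polynomial uniquely.
Write h(t) = at^2 + bt + c. Substituting each data point gives a linear system:
  4a + 2b + c = 10
  16a + 4b + c = 34
  64a + 8b + c = 130
Solving the system yields a = 2, b = 0, c = 2.
So h(t) = 2t^2 + 2.
Then h(7) = 100.

100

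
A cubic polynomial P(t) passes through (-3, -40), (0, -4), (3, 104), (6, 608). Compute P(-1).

Forward differences of the values at t = -3, 0, 3, 6:
  P  : -40  -4  104  608
  Δ  : 36  108  504
  Δ^2: 72  396
  Δ^3: 324
The third differences are constant, confirming degree 3.
Interpolating (Newton forward form) and evaluating at t = -1 gives P(-1) = -8.

-8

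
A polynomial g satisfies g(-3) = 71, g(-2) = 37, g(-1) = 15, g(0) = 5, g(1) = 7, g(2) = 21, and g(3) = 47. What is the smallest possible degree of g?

2

Forward differences of the values at u = -3, -2, -1, 0, 1, 2, 3:
  g  : 71  37  15  5  7  21  47
  Δ  : -34  -22  -10  2  14  26
  Δ^2: 12  12  12  12  12
  Δ^3: 0  0  0  0
  Δ^4: 0  0  0
  Δ^5: 0  0
  Δ^6: 0
The second differences are constant (12) and nonzero, while all higher differences vanish, so the minimal degree is 2.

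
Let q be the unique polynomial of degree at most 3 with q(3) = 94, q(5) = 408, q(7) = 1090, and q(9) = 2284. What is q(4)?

Forward differences of the values at u = 3, 5, 7, 9:
  q  : 94  408  1090  2284
  Δ  : 314  682  1194
  Δ^2: 368  512
  Δ^3: 144
The third differences are constant, confirming degree 3.
Interpolating (Newton forward form) and evaluating at u = 4 gives q(4) = 214.

214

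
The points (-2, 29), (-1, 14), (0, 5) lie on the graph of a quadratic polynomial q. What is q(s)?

q(s) = 3s^2 - 6s + 5

Using the Lagrange interpolation formula with nodes -2, -1, 0:
  L_0(s) = (s + 1)s / 2
  L_1(s) = (s + 2)s / -1
  L_2(s) = (s + 2)(s + 1) / 2
Then q(s) = 29·L_0(s) + 14·L_1(s) + 5·L_2(s).
Expanding and collecting terms gives q(s) = 3s^2 - 6s + 5.
Check: q(-2) = 29. ✓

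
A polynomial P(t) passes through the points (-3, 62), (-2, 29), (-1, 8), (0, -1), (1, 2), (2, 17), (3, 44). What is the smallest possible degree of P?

Forward differences of the values at t = -3, -2, -1, 0, 1, 2, 3:
  P  : 62  29  8  -1  2  17  44
  Δ  : -33  -21  -9  3  15  27
  Δ^2: 12  12  12  12  12
  Δ^3: 0  0  0  0
  Δ^4: 0  0  0
  Δ^5: 0  0
  Δ^6: 0
The second differences are constant (12) and nonzero, while all higher differences vanish, so the minimal degree is 2.

2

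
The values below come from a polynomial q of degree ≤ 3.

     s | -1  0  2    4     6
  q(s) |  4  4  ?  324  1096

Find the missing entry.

The 4 known points determine the degree-3 polynomial uniquely.
Write q(s) = as^3 + bs^2 + cs + d. Substituting each data point gives a linear system:
  -a + b - c + d = 4
  d = 4
  64a + 16b + 4c + d = 324
  216a + 36b + 6c + d = 1096
Solving the system yields a = 5, b = 1, c = -4, d = 4.
So q(s) = 5s^3 + s^2 - 4s + 4.
Then q(2) = 40.

40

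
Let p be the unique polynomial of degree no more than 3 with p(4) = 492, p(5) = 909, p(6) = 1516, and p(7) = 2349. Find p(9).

4837

Write p(x) = ax^3 + bx^2 + cx + d. Substituting each data point gives a linear system:
  64a + 16b + 4c + d = 492
  125a + 25b + 5c + d = 909
  216a + 36b + 6c + d = 1516
  343a + 49b + 7c + d = 2349
Solving the system yields a = 6, b = 5, c = 6, d = 4.
So p(x) = 6x^3 + 5x^2 + 6x + 4.
Then p(9) = 4837.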